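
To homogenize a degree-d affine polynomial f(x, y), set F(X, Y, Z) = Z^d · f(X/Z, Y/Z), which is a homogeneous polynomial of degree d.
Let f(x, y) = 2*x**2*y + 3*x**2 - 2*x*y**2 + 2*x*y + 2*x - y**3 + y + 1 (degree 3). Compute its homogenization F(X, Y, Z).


F(X, Y, Z) = 2*X**2*Y + 3*X**2*Z - 2*X*Y**2 + 2*X*Y*Z + 2*X*Z**2 - Y**3 + Y*Z**2 + Z**3

deg(f) = 3.
Substitute x = X/Z, y = Y/Z into f, then multiply by Z^3.
  monomial 2·x^2·y^1 ↦ 2·X^2·Y^1·Z^0.
  monomial 3·x^2·y^0 ↦ 3·X^2·Y^0·Z^1.
  monomial -2·x^1·y^2 ↦ -2·X^1·Y^2·Z^0.
  monomial 2·x^1·y^1 ↦ 2·X^1·Y^1·Z^1.
  monomial 2·x^1·y^0 ↦ 2·X^1·Y^0·Z^2.
  monomial -1·x^0·y^3 ↦ -1·X^0·Y^3·Z^0.
  monomial 1·x^0·y^1 ↦ 1·X^0·Y^1·Z^2.
  monomial 1·x^0·y^0 ↦ 1·X^0·Y^0·Z^3.
Collecting: F(X, Y, Z) = 2*X**2*Y + 3*X**2*Z - 2*X*Y**2 + 2*X*Y*Z + 2*X*Z**2 - Y**3 + Y*Z**2 + Z**3.


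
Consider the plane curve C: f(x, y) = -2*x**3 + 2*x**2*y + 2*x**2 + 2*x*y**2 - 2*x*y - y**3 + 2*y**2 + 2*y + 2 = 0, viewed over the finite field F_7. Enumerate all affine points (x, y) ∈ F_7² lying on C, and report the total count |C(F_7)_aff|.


Affine F_7-points: {(0, 5), (1, 1), (1, 2), (2, 5), (4, 5), (5, 4)}; count = 6.

For each of the 49 pairs (x, y) ∈ F_7², evaluate f(x, y) mod 7. Record the zeros.
  x = 0: [0↦2, 1↦5, 2↦6, 3↦6, 4↦6, 5↦0, 6↦3]  zeros at y ∈ {5}
  x = 1: [0↦2, 1↦0, 2↦0, 3↦3, 4↦3, 5↦1, 6↦5]  zeros at y ∈ {1, 2}
  x = 2: [0↦1, 1↦5, 2↦1, 3↦4, 4↦1, 5↦0, 6↦2]  zeros at y ∈ {5}
  x = 3: [0↦1, 1↦1, 2↦4, 3↦4, 4↦2, 5↦6, 6↦3]  zeros at y ∈ ∅
  x = 4: [0↦4, 1↦4, 2↦4, 3↦5, 4↦1, 5↦0, 6↦3]  zeros at y ∈ {5}
  x = 5: [0↦5, 1↦2, 2↦3, 3↦2, 4↦0, 5↦5, 6↦4]  zeros at y ∈ {4}
  x = 6: [0↦6, 1↦4, 2↦3, 3↦4, 4↦1, 5↦2, 6↦1]  zeros at y ∈ ∅
Collecting zeros: affine points = {(0, 5), (1, 1), (1, 2), (2, 5), (4, 5), (5, 4)}.
Total count |C(F_7)_aff| = 6.


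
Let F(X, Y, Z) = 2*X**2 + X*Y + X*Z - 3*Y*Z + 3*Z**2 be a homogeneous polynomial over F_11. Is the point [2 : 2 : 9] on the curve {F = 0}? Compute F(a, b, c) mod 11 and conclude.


F(2,2,9) ≡ 10 (mod 11); P is NOT on the curve.

Evaluate F(2, 2, 9) term-by-term (mod 11).
  2*X**2 ↦ 2·4·1·1 = 8
  X*Y ↦ 1·2·2·1 = 4
  X*Z ↦ 1·2·1·9 = 18
  -3*Y*Z ↦ -3·1·2·9 = -54
  3*Z**2 ↦ 3·1·1·81 = 243
Sum: F(2, 2, 9) = (8) + (4) + (18) + (-54) + (243) = 219.
Reducing mod 11: 219 ≡ 10 (mod 11).
Since F(a, b, c) ≡ 10 ≠ 0 (mod 11), P does NOT lie on the curve.


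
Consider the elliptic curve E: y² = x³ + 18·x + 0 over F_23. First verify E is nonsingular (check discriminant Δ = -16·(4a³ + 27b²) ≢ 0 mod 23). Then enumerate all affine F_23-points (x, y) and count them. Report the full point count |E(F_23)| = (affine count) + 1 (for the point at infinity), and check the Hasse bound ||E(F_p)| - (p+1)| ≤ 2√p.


Affine points = {(0, 0), (3, 9), (3, 14), (5, 10), (5, 13), (6, 5), (6, 18), (7, 3), (7, 20), (8, 9), (8, 14), (12, 9), (12, 14), (13, 4), (13, 19), (14, 11), (14, 12), (19, 5), (19, 18), (21, 5), (21, 18), (22, 2), (22, 21)}; affine count = 23; |E(F_23)| = 24.

Discriminant check: Δ ∝ 4a³ + 27b² = 4·18³ + 27·0² = 4·5832 + 27·0 ≡ 6 (mod 23). Nonzero ⇒ E is nonsingular.
For each x ∈ F_23, compute rhs = x³ + 18·x + 0 mod 23, then count y ∈ F_23 with y² ≡ rhs.
  x = 0: rhs = 0, matching y values: 0 (1 points).
  x = 1: rhs = 19, matching y values: none (0 points).
  x = 2: rhs = 21, matching y values: none (0 points).
  x = 3: rhs = 12, matching y values: 9, 14 (2 points).
  x = 4: rhs = 21, matching y values: none (0 points).
  x = 5: rhs = 8, matching y values: 10, 13 (2 points).
  x = 6: rhs = 2, matching y values: 5, 18 (2 points).
  x = 7: rhs = 9, matching y values: 3, 20 (2 points).
  x = 8: rhs = 12, matching y values: 9, 14 (2 points).
  x = 9: rhs = 17, matching y values: none (0 points).
  x = 10: rhs = 7, matching y values: none (0 points).
  x = 11: rhs = 11, matching y values: none (0 points).
  x = 12: rhs = 12, matching y values: 9, 14 (2 points).
  x = 13: rhs = 16, matching y values: 4, 19 (2 points).
  x = 14: rhs = 6, matching y values: 11, 12 (2 points).
  x = 15: rhs = 11, matching y values: none (0 points).
  x = 16: rhs = 14, matching y values: none (0 points).
  x = 17: rhs = 21, matching y values: none (0 points).
  x = 18: rhs = 15, matching y values: none (0 points).
  x = 19: rhs = 2, matching y values: 5, 18 (2 points).
  x = 20: rhs = 11, matching y values: none (0 points).
  x = 21: rhs = 2, matching y values: 5, 18 (2 points).
  x = 22: rhs = 4, matching y values: 2, 21 (2 points).
Total affine count: 23.
Full point count |E(F_23)| = 23 + 1 = 24.
Hasse bound: |24 − (23+1)| = |0| = 0 ≤ 2√23 ≈ 9.5917 ✓.


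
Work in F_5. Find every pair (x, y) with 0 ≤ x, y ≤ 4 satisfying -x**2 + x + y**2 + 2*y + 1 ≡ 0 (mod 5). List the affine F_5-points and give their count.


Affine F_5-points: {(0, 4), (1, 4), (3, 0), (3, 3)}; count = 4.

For each of the 25 pairs (x, y) ∈ F_5², evaluate f(x, y) mod 5. Record the zeros.
  x = 0: [0↦1, 1↦4, 2↦4, 3↦1, 4↦0]  zeros at y ∈ {4}
  x = 1: [0↦1, 1↦4, 2↦4, 3↦1, 4↦0]  zeros at y ∈ {4}
  x = 2: [0↦4, 1↦2, 2↦2, 3↦4, 4↦3]  zeros at y ∈ ∅
  x = 3: [0↦0, 1↦3, 2↦3, 3↦0, 4↦4]  zeros at y ∈ {0, 3}
  x = 4: [0↦4, 1↦2, 2↦2, 3↦4, 4↦3]  zeros at y ∈ ∅
Collecting zeros: affine points = {(0, 4), (1, 4), (3, 0), (3, 3)}.
Total count |C(F_5)_aff| = 4.


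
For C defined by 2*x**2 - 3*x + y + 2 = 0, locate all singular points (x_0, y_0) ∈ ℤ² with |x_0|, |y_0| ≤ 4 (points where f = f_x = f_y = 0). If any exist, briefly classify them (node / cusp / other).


No singular points in the scanned grid; C is smooth there.

Compute partial derivatives:
  f_x = 4*x - 3.
  f_y = 1.
f_y = 1 is a nonzero constant, so f_y never vanishes: no point (x, y) can satisfy f = f_x = f_y = 0. In particular no (x, y) ∈ {−4, ..., 4}² is singular; the curve is smooth.


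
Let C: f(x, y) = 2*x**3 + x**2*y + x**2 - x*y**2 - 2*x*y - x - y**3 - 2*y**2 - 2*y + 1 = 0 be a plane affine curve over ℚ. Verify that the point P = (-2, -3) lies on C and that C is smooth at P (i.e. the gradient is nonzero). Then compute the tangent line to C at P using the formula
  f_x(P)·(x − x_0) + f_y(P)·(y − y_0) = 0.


Tangent line at P: 28*x - 21*y - 7 = 0.

Step 1: f(-2, -3) = 0, so P lies on C.
Step 2: partial derivatives
  f_x(x, y) = 6*x**2 + 2*x*y + 2*x - y**2 - 2*y - 1, f_y(x, y) = x**2 - 2*x*y - 2*x - 3*y**2 - 4*y - 2.
  f_x(P) = 28, f_y(P) = -21 (gradient nonzero, so P is smooth).
Step 3: tangent line at P: 28·(x − -2) + -21·(y − -3) = 0.
Expanding: 28*x - 21*y - 7 = 0.


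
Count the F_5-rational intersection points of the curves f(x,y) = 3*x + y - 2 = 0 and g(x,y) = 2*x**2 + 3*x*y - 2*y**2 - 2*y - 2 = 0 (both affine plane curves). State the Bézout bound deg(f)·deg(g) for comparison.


Common zeros: {(4, 0)}; count = 1; Bézout bound = 2.

deg(f) = 1, deg(g) = 2, so Bézout bound = 2.
Scan x ∈ F_5. For each x, list the y ∈ F_5 with f(x, y) ≡ 0 and those with g(x, y) ≡ 0 (mod 5); the common zeros in that column are the intersection.
  x = 0: f ≡ 0 at y ∈ {2}; g ≡ 0 at y ∈ ∅; common: ∅.
  x = 1: f ≡ 0 at y ∈ {4}; g ≡ 0 at y ∈ {0, 3}; common: ∅.
  x = 2: f ≡ 0 at y ∈ {1}; g ≡ 0 at y ∈ {3, 4}; common: ∅.
  x = 3: f ≡ 0 at y ∈ {3}; g ≡ 0 at y ∈ ∅; common: ∅.
  x = 4: f ≡ 0 at y ∈ {0}; g ≡ 0 at y ∈ {0}; common: {0}.
Collecting: common zeros = {(4, 0)}, so the count is 1.
Comparison with the Bézout bound: 1 ≤ 2 = deg(f)·deg(g), as expected for curves with no common component (the affine F_5-count falls short of the bound because intersections may lie at infinity, over extension fields, or carry multiplicity).


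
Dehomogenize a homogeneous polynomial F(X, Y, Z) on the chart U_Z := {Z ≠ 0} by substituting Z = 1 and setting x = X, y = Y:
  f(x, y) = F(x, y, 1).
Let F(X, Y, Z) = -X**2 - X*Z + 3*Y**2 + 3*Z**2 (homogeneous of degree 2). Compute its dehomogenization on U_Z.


f(x, y) = -x**2 - x + 3*y**2 + 3

On U_Z we set Z = 1. Each monomial c·X^i·Y^j·Z^k in F becomes c·x^i·y^j·1^k = c·x^i·y^j.
Substituting Z = 1: F(X, Y, 1) = -x**2 - x + 3*y**2 + 3.
Note: deg(f) ≤ deg(F) = 2; strict inequality happens when F is divisible by Z (lost terms).


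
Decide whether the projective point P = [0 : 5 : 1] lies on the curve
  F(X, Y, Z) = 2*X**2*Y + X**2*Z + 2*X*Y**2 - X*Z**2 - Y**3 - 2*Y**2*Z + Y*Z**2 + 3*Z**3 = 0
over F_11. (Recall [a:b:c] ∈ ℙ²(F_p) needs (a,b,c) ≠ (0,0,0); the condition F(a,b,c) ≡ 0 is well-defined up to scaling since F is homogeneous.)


F(0,5,1) ≡ 9 (mod 11); P is NOT on the curve.

Evaluate F(0, 5, 1) term-by-term (mod 11).
  2*X**2*Y ↦ 2·0·5·1 = 0
  X**2*Z ↦ 1·0·1·1 = 0
  2*X*Y**2 ↦ 2·0·25·1 = 0
  -X*Z**2 ↦ -1·0·1·1 = 0
  -Y**3 ↦ -1·1·125·1 = -125
  -2*Y**2*Z ↦ -2·1·25·1 = -50
  Y*Z**2 ↦ 1·1·5·1 = 5
  3*Z**3 ↦ 3·1·1·1 = 3
Sum: F(0, 5, 1) = (0) + (0) + (0) + (0) + (-125) + (-50) + (5) + (3) = -167.
Reducing mod 11: -167 ≡ 9 (mod 11).
Since F(a, b, c) ≡ 9 ≠ 0 (mod 11), P does NOT lie on the curve.


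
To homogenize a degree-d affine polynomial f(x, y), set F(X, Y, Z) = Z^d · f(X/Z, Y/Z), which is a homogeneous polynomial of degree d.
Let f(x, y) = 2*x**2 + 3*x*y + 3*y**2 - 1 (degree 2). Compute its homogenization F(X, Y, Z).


F(X, Y, Z) = 2*X**2 + 3*X*Y + 3*Y**2 - Z**2

deg(f) = 2.
Substitute x = X/Z, y = Y/Z into f, then multiply by Z^2.
  monomial 2·x^2·y^0 ↦ 2·X^2·Y^0·Z^0.
  monomial 3·x^1·y^1 ↦ 3·X^1·Y^1·Z^0.
  monomial 3·x^0·y^2 ↦ 3·X^0·Y^2·Z^0.
  monomial -1·x^0·y^0 ↦ -1·X^0·Y^0·Z^2.
Collecting: F(X, Y, Z) = 2*X**2 + 3*X*Y + 3*Y**2 - Z**2.


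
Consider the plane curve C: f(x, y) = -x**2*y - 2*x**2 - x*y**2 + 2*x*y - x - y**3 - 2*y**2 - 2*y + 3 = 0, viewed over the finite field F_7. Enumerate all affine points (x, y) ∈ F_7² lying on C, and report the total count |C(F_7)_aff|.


Affine F_7-points: {(0, 5), (1, 0), (2, 0), (2, 1), (2, 2), (3, 2), (3, 3), (3, 4), (4, 6), (5, 1), (6, 3), (6, 4), (6, 6)}; count = 13.

For each of the 49 pairs (x, y) ∈ F_7², evaluate f(x, y) mod 7. Record the zeros.
  x = 0: [0↦3, 1↦5, 2↦4, 3↦1, 4↦4, 5↦0, 6↦4]  zeros at y ∈ {5}
  x = 1: [0↦0, 1↦2, 2↦6, 3↦6, 4↦3, 5↦5, 6↦6]  zeros at y ∈ {0}
  x = 2: [0↦0, 1↦0, 2↦0, 3↦1, 4↦4, 5↦3, 6↦6]  zeros at y ∈ {0, 1, 2}
  x = 3: [0↦3, 1↦6, 2↦0, 3↦0, 4↦0, 5↦1, 6↦4]  zeros at y ∈ {2, 3, 4}
  x = 4: [0↦2, 1↦6, 2↦6, 3↦3, 4↦5, 5↦6, 6↦0]  zeros at y ∈ {6}
  x = 5: [0↦4, 1↦0, 2↦4, 3↦3, 4↦5, 5↦4, 6↦1]  zeros at y ∈ {1}
  x = 6: [0↦2, 1↦2, 2↦1, 3↦0, 4↦0, 5↦2, 6↦0]  zeros at y ∈ {3, 4, 6}
Collecting zeros: affine points = {(0, 5), (1, 0), (2, 0), (2, 1), (2, 2), (3, 2), (3, 3), (3, 4), (4, 6), (5, 1), (6, 3), (6, 4), (6, 6)}.
Total count |C(F_7)_aff| = 13.


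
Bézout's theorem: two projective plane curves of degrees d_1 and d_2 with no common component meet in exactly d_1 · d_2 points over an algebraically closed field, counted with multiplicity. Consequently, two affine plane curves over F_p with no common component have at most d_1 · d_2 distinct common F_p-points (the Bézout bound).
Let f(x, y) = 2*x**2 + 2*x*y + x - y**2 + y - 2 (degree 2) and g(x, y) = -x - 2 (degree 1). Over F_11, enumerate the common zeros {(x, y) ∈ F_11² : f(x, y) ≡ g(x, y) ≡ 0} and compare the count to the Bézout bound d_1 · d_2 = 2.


Common zeros: {(9, 1), (9, 7)}; count = 2; Bézout bound = 2.

deg(f) = 2, deg(g) = 1, so Bézout bound = 2.
Scan x ∈ F_11. For each x, list the y ∈ F_11 with f(x, y) ≡ 0 and those with g(x, y) ≡ 0 (mod 11); the common zeros in that column are the intersection.
  x = 0: f ≡ 0 at y ∈ {5, 7}; g ≡ 0 at y ∈ ∅; common: ∅.
  x = 1: f ≡ 0 at y ∈ ∅; g ≡ 0 at y ∈ ∅; common: ∅.
  x = 2: f ≡ 0 at y ∈ ∅; g ≡ 0 at y ∈ ∅; common: ∅.
  x = 3: f ≡ 0 at y ∈ {8, 10}; g ≡ 0 at y ∈ ∅; common: ∅.
  x = 4: f ≡ 0 at y ∈ ∅; g ≡ 0 at y ∈ ∅; common: ∅.
  x = 5: f ≡ 0 at y ∈ {3, 8}; g ≡ 0 at y ∈ ∅; common: ∅.
  x = 6: f ≡ 0 at y ∈ {1}; g ≡ 0 at y ∈ ∅; common: ∅.
  x = 7: f ≡ 0 at y ∈ ∅; g ≡ 0 at y ∈ ∅; common: ∅.
  x = 8: f ≡ 0 at y ∈ {3}; g ≡ 0 at y ∈ ∅; common: ∅.
  x = 9: f ≡ 0 at y ∈ {1, 7}; g ≡ 0 at y ∈ {0, 1, 2, 3, 4, 5, 6, 7, 8, 9, 10}; common: {1, 7}.
  x = 10: f ≡ 0 at y ∈ ∅; g ≡ 0 at y ∈ ∅; common: ∅.
Collecting: common zeros = {(9, 1), (9, 7)}, so the count is 2.
Comparison with the Bézout bound: 2 ≤ 2 = deg(f)·deg(g), as expected for curves with no common component (the bound is attained).


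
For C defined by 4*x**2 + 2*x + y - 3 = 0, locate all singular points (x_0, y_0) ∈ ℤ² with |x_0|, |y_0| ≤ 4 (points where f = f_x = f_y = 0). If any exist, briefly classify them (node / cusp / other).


No singular points in the scanned grid; C is smooth there.

Compute partial derivatives:
  f_x = 8*x + 2.
  f_y = 1.
f_y = 1 is a nonzero constant, so f_y never vanishes: no point (x, y) can satisfy f = f_x = f_y = 0. In particular no (x, y) ∈ {−4, ..., 4}² is singular; the curve is smooth.


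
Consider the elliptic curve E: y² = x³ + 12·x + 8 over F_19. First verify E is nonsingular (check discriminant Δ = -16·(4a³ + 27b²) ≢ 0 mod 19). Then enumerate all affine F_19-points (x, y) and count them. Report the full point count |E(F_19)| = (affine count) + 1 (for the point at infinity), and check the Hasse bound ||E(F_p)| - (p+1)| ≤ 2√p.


Affine points = {(4, 5), (4, 14), (6, 7), (6, 12), (7, 6), (7, 13), (9, 3), (9, 16), (10, 8), (10, 11), (13, 9), (13, 10)}; affine count = 12; |E(F_19)| = 13.

Discriminant check: Δ ∝ 4a³ + 27b² = 4·12³ + 27·8² = 4·1728 + 27·64 ≡ 14 (mod 19). Nonzero ⇒ E is nonsingular.
For each x ∈ F_19, compute rhs = x³ + 12·x + 8 mod 19, then count y ∈ F_19 with y² ≡ rhs.
  x = 0: rhs = 8, matching y values: none (0 points).
  x = 1: rhs = 2, matching y values: none (0 points).
  x = 2: rhs = 2, matching y values: none (0 points).
  x = 3: rhs = 14, matching y values: none (0 points).
  x = 4: rhs = 6, matching y values: 5, 14 (2 points).
  x = 5: rhs = 3, matching y values: none (0 points).
  x = 6: rhs = 11, matching y values: 7, 12 (2 points).
  x = 7: rhs = 17, matching y values: 6, 13 (2 points).
  x = 8: rhs = 8, matching y values: none (0 points).
  x = 9: rhs = 9, matching y values: 3, 16 (2 points).
  x = 10: rhs = 7, matching y values: 8, 11 (2 points).
  x = 11: rhs = 8, matching y values: none (0 points).
  x = 12: rhs = 18, matching y values: none (0 points).
  x = 13: rhs = 5, matching y values: 9, 10 (2 points).
  x = 14: rhs = 13, matching y values: none (0 points).
  x = 15: rhs = 10, matching y values: none (0 points).
  x = 16: rhs = 2, matching y values: none (0 points).
  x = 17: rhs = 14, matching y values: none (0 points).
  x = 18: rhs = 14, matching y values: none (0 points).
Total affine count: 12.
Full point count |E(F_19)| = 12 + 1 = 13.
Hasse bound: |13 − (19+1)| = |-7| = 7 ≤ 2√19 ≈ 8.7178 ✓.


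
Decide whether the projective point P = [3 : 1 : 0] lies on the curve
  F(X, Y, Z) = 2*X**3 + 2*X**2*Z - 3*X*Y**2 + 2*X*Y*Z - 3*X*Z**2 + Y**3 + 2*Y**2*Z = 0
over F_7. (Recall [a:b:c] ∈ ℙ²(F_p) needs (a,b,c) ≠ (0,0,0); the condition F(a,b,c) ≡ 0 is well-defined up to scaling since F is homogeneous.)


F(3,1,0) ≡ 4 (mod 7); P is NOT on the curve.

Evaluate F(3, 1, 0) term-by-term (mod 7).
  2*X**3 ↦ 2·27·1·1 = 54
  2*X**2*Z ↦ 2·9·1·0 = 0
  -3*X*Y**2 ↦ -3·3·1·1 = -9
  2*X*Y*Z ↦ 2·3·1·0 = 0
  -3*X*Z**2 ↦ -3·3·1·0 = 0
  Y**3 ↦ 1·1·1·1 = 1
  2*Y**2*Z ↦ 2·1·1·0 = 0
Sum: F(3, 1, 0) = (54) + (0) + (-9) + (0) + (0) + (1) + (0) = 46.
Reducing mod 7: 46 ≡ 4 (mod 7).
Since F(a, b, c) ≡ 4 ≠ 0 (mod 7), P does NOT lie on the curve.


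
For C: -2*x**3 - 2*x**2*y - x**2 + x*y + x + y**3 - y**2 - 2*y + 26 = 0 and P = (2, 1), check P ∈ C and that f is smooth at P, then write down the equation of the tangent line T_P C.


Tangent line at P: -34*x - 7*y + 75 = 0.

Step 1: f(2, 1) = 0, so P lies on C.
Step 2: partial derivatives
  f_x(x, y) = -6*x**2 - 4*x*y - 2*x + y + 1, f_y(x, y) = -2*x**2 + x + 3*y**2 - 2*y - 2.
  f_x(P) = -34, f_y(P) = -7 (gradient nonzero, so P is smooth).
Step 3: tangent line at P: -34·(x − 2) + -7·(y − 1) = 0.
Expanding: -34*x - 7*y + 75 = 0.


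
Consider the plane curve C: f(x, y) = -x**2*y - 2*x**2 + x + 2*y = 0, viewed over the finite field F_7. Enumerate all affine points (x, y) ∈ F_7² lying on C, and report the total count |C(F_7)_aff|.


Affine F_7-points: {(0, 0), (1, 1), (2, 4), (4, 0), (4, 1), (4, 2), (4, 3), (4, 4), (4, 5), (4, 6), (5, 2), (6, 3)}; count = 12.

For each of the 49 pairs (x, y) ∈ F_7², evaluate f(x, y) mod 7. Record the zeros.
  x = 0: [0↦0, 1↦2, 2↦4, 3↦6, 4↦1, 5↦3, 6↦5]  zeros at y ∈ {0}
  x = 1: [0↦6, 1↦0, 2↦1, 3↦2, 4↦3, 5↦4, 6↦5]  zeros at y ∈ {1}
  x = 2: [0↦1, 1↦6, 2↦4, 3↦2, 4↦0, 5↦5, 6↦3]  zeros at y ∈ {4}
  x = 3: [0↦6, 1↦6, 2↦6, 3↦6, 4↦6, 5↦6, 6↦6]  zeros at y ∈ ∅
  x = 4: [0↦0, 1↦0, 2↦0, 3↦0, 4↦0, 5↦0, 6↦0]  zeros at y ∈ {0, 1, 2, 3, 4, 5, 6}
  x = 5: [0↦4, 1↦2, 2↦0, 3↦5, 4↦3, 5↦1, 6↦6]  zeros at y ∈ {2}
  x = 6: [0↦4, 1↦5, 2↦6, 3↦0, 4↦1, 5↦2, 6↦3]  zeros at y ∈ {3}
Collecting zeros: affine points = {(0, 0), (1, 1), (2, 4), (4, 0), (4, 1), (4, 2), (4, 3), (4, 4), (4, 5), (4, 6), (5, 2), (6, 3)}.
Total count |C(F_7)_aff| = 12.


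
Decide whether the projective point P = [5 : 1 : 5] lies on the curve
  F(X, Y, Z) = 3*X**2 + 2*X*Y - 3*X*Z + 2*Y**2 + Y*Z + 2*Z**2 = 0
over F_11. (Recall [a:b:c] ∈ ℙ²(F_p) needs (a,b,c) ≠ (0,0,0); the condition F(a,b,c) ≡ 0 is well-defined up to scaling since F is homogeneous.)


F(5,1,5) ≡ 1 (mod 11); P is NOT on the curve.

Evaluate F(5, 1, 5) term-by-term (mod 11).
  3*X**2 ↦ 3·25·1·1 = 75
  2*X*Y ↦ 2·5·1·1 = 10
  -3*X*Z ↦ -3·5·1·5 = -75
  2*Y**2 ↦ 2·1·1·1 = 2
  Y*Z ↦ 1·1·1·5 = 5
  2*Z**2 ↦ 2·1·1·25 = 50
Sum: F(5, 1, 5) = (75) + (10) + (-75) + (2) + (5) + (50) = 67.
Reducing mod 11: 67 ≡ 1 (mod 11).
Since F(a, b, c) ≡ 1 ≠ 0 (mod 11), P does NOT lie on the curve.


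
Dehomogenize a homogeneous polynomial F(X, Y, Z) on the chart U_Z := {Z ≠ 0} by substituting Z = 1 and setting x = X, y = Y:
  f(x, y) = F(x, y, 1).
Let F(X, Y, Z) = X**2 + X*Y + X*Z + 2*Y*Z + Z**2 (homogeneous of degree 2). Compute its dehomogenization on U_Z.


f(x, y) = x**2 + x*y + x + 2*y + 1

On U_Z we set Z = 1. Each monomial c·X^i·Y^j·Z^k in F becomes c·x^i·y^j·1^k = c·x^i·y^j.
Substituting Z = 1: F(X, Y, 1) = x**2 + x*y + x + 2*y + 1.
Note: deg(f) ≤ deg(F) = 2; strict inequality happens when F is divisible by Z (lost terms).


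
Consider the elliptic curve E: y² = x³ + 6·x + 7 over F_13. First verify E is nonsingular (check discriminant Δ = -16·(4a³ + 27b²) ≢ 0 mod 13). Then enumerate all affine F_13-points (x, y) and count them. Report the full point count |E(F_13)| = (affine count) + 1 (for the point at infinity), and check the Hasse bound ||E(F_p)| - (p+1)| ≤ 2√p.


Affine points = {(1, 1), (1, 12), (2, 1), (2, 12), (3, 0), (4, 2), (4, 11), (6, 5), (6, 8), (9, 6), (9, 7), (10, 1), (10, 12), (11, 0), (12, 0)}; affine count = 15; |E(F_13)| = 16.

Discriminant check: Δ ∝ 4a³ + 27b² = 4·6³ + 27·7² = 4·216 + 27·49 ≡ 3 (mod 13). Nonzero ⇒ E is nonsingular.
For each x ∈ F_13, compute rhs = x³ + 6·x + 7 mod 13, then count y ∈ F_13 with y² ≡ rhs.
  x = 0: rhs = 7, matching y values: none (0 points).
  x = 1: rhs = 1, matching y values: 1, 12 (2 points).
  x = 2: rhs = 1, matching y values: 1, 12 (2 points).
  x = 3: rhs = 0, matching y values: 0 (1 points).
  x = 4: rhs = 4, matching y values: 2, 11 (2 points).
  x = 5: rhs = 6, matching y values: none (0 points).
  x = 6: rhs = 12, matching y values: 5, 8 (2 points).
  x = 7: rhs = 2, matching y values: none (0 points).
  x = 8: rhs = 8, matching y values: none (0 points).
  x = 9: rhs = 10, matching y values: 6, 7 (2 points).
  x = 10: rhs = 1, matching y values: 1, 12 (2 points).
  x = 11: rhs = 0, matching y values: 0 (1 points).
  x = 12: rhs = 0, matching y values: 0 (1 points).
Total affine count: 15.
Full point count |E(F_13)| = 15 + 1 = 16.
Hasse bound: |16 − (13+1)| = |2| = 2 ≤ 2√13 ≈ 7.2111 ✓.


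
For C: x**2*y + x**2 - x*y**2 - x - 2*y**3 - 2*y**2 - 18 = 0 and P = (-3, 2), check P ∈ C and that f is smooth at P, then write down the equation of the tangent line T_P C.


Tangent line at P: -23*x - 11*y - 47 = 0.

Step 1: f(-3, 2) = 0, so P lies on C.
Step 2: partial derivatives
  f_x(x, y) = 2*x*y + 2*x - y**2 - 1, f_y(x, y) = x**2 - 2*x*y - 6*y**2 - 4*y.
  f_x(P) = -23, f_y(P) = -11 (gradient nonzero, so P is smooth).
Step 3: tangent line at P: -23·(x − -3) + -11·(y − 2) = 0.
Expanding: -23*x - 11*y - 47 = 0.


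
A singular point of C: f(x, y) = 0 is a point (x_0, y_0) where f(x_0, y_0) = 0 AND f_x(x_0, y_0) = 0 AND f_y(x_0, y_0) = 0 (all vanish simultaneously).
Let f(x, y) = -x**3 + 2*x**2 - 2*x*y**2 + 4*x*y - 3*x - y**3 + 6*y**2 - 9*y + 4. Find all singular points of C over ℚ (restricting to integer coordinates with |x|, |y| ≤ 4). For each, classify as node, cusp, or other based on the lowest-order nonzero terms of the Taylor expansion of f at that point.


Singular points: {(1, 1)}; classification: node.

Compute partial derivatives:
  f_x = -3*x**2 + 4*x - 2*y**2 + 4*y - 3.
  f_y = -4*x*y + 4*x - 3*y**2 + 12*y - 9.
Scan x_0 ∈ {−4, ..., 4}. For each x_0, f_y(x_0, y) is a polynomial in y; find its integer roots y ∈ {−4, ..., 4}, then test f_x and f at those candidates.
  x = -4: f_y(-4, y) = -3*y**2 + 28*y - 25; vanishes at y ∈ {1}. (-4, 1): f_x = -65 ≠ 0.
  x = -3: f_y(-3, y) = -3*y**2 + 24*y - 21; vanishes at y ∈ {1}. (-3, 1): f_x = -40 ≠ 0.
  x = -2: f_y(-2, y) = -3*y**2 + 20*y - 17; vanishes at y ∈ {1}. (-2, 1): f_x = -21 ≠ 0.
  x = -1: f_y(-1, y) = -3*y**2 + 16*y - 13; vanishes at y ∈ {1}. (-1, 1): f_x = -8 ≠ 0.
  x = 0: f_y(0, y) = -3*y**2 + 12*y - 9; vanishes at y ∈ {1, 3}. (0, 1): f_x = -1 ≠ 0; (0, 3): f_x = -9 ≠ 0.
  x = 1: f_y(1, y) = -3*y**2 + 8*y - 5; vanishes at y ∈ {1}. (1, 1): f_x = 0, f = 0 — SINGULAR.
  x = 2: f_y(2, y) = -3*y**2 + 4*y - 1; vanishes at y ∈ {1}. (2, 1): f_x = -5 ≠ 0.
  x = 3: f_y(3, y) = 3 - 3*y**2; vanishes at y ∈ {-1, 1}. (3, -1): f_x = -24 ≠ 0; (3, 1): f_x = -16 ≠ 0.
  x = 4: f_y(4, y) = -3*y**2 - 4*y + 7; vanishes at y ∈ {1}. (4, 1): f_x = -33 ≠ 0.
Only singular point on the grid: (1, 1).
Classify: substitute x = 1 + u, y = 1 + v and expand: f = -u**3 - u**2 - 2*u*v**2 - v**3 + v**2.
No constant or linear terms (consistent with a singular point). Quadratic part: -u**2 + v**2. Cubic part: -u**3 - 2*u*v**2 - v**3.
The quadratic part v**2 - u**2 = (v − u)(v + u) splits into two distinct linear factors, so there are two distinct tangent lines y − 1 = ±(x − 1) — this is a node (ordinary double point).
Classification: node.


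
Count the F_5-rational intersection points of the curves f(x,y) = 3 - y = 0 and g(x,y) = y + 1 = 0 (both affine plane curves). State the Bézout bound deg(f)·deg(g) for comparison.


Common zeros: ∅; count = 0; Bézout bound = 1.

deg(f) = 1, deg(g) = 1, so Bézout bound = 1.
Scan x ∈ F_5. For each x, list the y ∈ F_5 with f(x, y) ≡ 0 and those with g(x, y) ≡ 0 (mod 5); the common zeros in that column are the intersection.
  x = 0: f ≡ 0 at y ∈ {3}; g ≡ 0 at y ∈ {4}; common: ∅.
  x = 1: f ≡ 0 at y ∈ {3}; g ≡ 0 at y ∈ {4}; common: ∅.
  x = 2: f ≡ 0 at y ∈ {3}; g ≡ 0 at y ∈ {4}; common: ∅.
  x = 3: f ≡ 0 at y ∈ {3}; g ≡ 0 at y ∈ {4}; common: ∅.
  x = 4: f ≡ 0 at y ∈ {3}; g ≡ 0 at y ∈ {4}; common: ∅.
Collecting: common zeros = ∅, so the count is 0.
Comparison with the Bézout bound: 0 ≤ 1 = deg(f)·deg(g), as expected for curves with no common component (the affine F_5-count falls short of the bound because intersections may lie at infinity, over extension fields, or carry multiplicity).


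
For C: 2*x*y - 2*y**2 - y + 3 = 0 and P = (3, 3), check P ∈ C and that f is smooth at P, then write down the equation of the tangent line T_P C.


Tangent line at P: 6*x - 7*y + 3 = 0.

Step 1: f(3, 3) = 0, so P lies on C.
Step 2: partial derivatives
  f_x(x, y) = 2*y, f_y(x, y) = 2*x - 4*y - 1.
  f_x(P) = 6, f_y(P) = -7 (gradient nonzero, so P is smooth).
Step 3: tangent line at P: 6·(x − 3) + -7·(y − 3) = 0.
Expanding: 6*x - 7*y + 3 = 0.


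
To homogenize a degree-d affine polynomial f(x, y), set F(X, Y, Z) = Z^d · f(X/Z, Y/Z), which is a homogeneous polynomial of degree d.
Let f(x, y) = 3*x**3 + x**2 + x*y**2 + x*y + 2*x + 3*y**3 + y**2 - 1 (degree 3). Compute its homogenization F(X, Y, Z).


F(X, Y, Z) = 3*X**3 + X**2*Z + X*Y**2 + X*Y*Z + 2*X*Z**2 + 3*Y**3 + Y**2*Z - Z**3

deg(f) = 3.
Substitute x = X/Z, y = Y/Z into f, then multiply by Z^3.
  monomial 3·x^3·y^0 ↦ 3·X^3·Y^0·Z^0.
  monomial 1·x^2·y^0 ↦ 1·X^2·Y^0·Z^1.
  monomial 1·x^1·y^2 ↦ 1·X^1·Y^2·Z^0.
  monomial 1·x^1·y^1 ↦ 1·X^1·Y^1·Z^1.
  monomial 2·x^1·y^0 ↦ 2·X^1·Y^0·Z^2.
  monomial 3·x^0·y^3 ↦ 3·X^0·Y^3·Z^0.
  monomial 1·x^0·y^2 ↦ 1·X^0·Y^2·Z^1.
  monomial -1·x^0·y^0 ↦ -1·X^0·Y^0·Z^3.
Collecting: F(X, Y, Z) = 3*X**3 + X**2*Z + X*Y**2 + X*Y*Z + 2*X*Z**2 + 3*Y**3 + Y**2*Z - Z**3.


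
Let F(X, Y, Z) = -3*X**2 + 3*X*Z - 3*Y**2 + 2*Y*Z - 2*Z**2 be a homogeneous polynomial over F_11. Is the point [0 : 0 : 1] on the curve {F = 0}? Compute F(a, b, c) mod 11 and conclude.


F(0,0,1) ≡ 9 (mod 11); P is NOT on the curve.

Evaluate F(0, 0, 1) term-by-term (mod 11).
  -3*X**2 ↦ -3·0·1·1 = 0
  3*X*Z ↦ 3·0·1·1 = 0
  -3*Y**2 ↦ -3·1·0·1 = 0
  2*Y*Z ↦ 2·1·0·1 = 0
  -2*Z**2 ↦ -2·1·1·1 = -2
Sum: F(0, 0, 1) = (0) + (0) + (0) + (0) + (-2) = -2.
Reducing mod 11: -2 ≡ 9 (mod 11).
Since F(a, b, c) ≡ 9 ≠ 0 (mod 11), P does NOT lie on the curve.


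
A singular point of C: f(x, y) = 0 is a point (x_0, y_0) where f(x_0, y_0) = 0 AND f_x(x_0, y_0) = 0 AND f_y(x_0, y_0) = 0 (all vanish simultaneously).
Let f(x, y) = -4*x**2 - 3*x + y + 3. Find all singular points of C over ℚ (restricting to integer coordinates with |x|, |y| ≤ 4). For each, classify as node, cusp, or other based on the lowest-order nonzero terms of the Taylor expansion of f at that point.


No singular points in the scanned grid; C is smooth there.

Compute partial derivatives:
  f_x = -8*x - 3.
  f_y = 1.
f_y = 1 is a nonzero constant, so f_y never vanishes: no point (x, y) can satisfy f = f_x = f_y = 0. In particular no (x, y) ∈ {−4, ..., 4}² is singular; the curve is smooth.


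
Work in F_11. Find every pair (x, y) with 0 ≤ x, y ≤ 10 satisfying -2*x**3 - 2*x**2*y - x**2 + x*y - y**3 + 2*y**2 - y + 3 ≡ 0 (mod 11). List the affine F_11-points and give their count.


Affine F_11-points: {(0, 4), (0, 5), (1, 0), (2, 4), (3, 8), (10, 4), (10, 10)}; count = 7.

For each of the 121 pairs (x, y) ∈ F_11², evaluate f(x, y) mod 11. Record the zeros.
  x = 0: [0↦3, 1↦3, 2↦1, 3↦2, 4↦0, 5↦0, 6↦7, 7↦4, 8↦7, 9↦10, 10↦7]  zeros at y ∈ {4, 5}
  x = 1: [0↦0, 1↦10, 2↦7, 3↦7, 4↦4, 5↦3, 6↦9, 7↦5, 8↦7, 9↦9, 10↦5]  zeros at y ∈ {0}
  x = 2: [0↦5, 1↦10, 2↦2, 3↦8, 4↦0, 5↦5, 6↦6, 7↦8, 8↦5, 9↦2, 10↦4]  zeros at y ∈ {4}
  x = 3: [0↦6, 1↦2, 2↦7, 3↦4, 4↦9, 5↦5, 6↦8, 7↦1, 8↦0, 9↦10, 10↦3]  zeros at y ∈ {8}
  x = 4: [0↦2, 1↦7, 2↦10, 3↦5, 4↦8, 5↦2, 6↦3, 7↦5, 8↦2, 9↦10, 10↦1]  zeros at y ∈ ∅
  x = 5: [0↦3, 1↦2, 2↦10, 3↦10, 4↦7, 5↦6, 6↦1, 7↦8, 8↦10, 9↦1, 10↦8]  zeros at y ∈ ∅
  x = 6: [0↦8, 1↦8, 2↦6, 3↦7, 4↦5, 5↦5, 6↦1, 7↦9, 8↦1, 9↦4, 10↦1]  zeros at y ∈ ∅
  x = 7: [0↦5, 1↦2, 2↦8, 3↦6, 4↦1, 5↦9, 6↦2, 7↦7, 8↦7, 9↦7, 10↦1]  zeros at y ∈ ∅
  x = 8: [0↦4, 1↦5, 2↦4, 3↦6, 4↦5, 5↦6, 6↦3, 7↦1, 8↦5, 9↦9, 10↦7]  zeros at y ∈ ∅
  x = 9: [0↦4, 1↦5, 2↦4, 3↦6, 4↦5, 5↦6, 6↦3, 7↦1, 8↦5, 9↦9, 10↦7]  zeros at y ∈ ∅
  x = 10: [0↦4, 1↦1, 2↦7, 3↦5, 4↦0, 5↦8, 6↦1, 7↦6, 8↦6, 9↦6, 10↦0]  zeros at y ∈ {4, 10}
Collecting zeros: affine points = {(0, 4), (0, 5), (1, 0), (2, 4), (3, 8), (10, 4), (10, 10)}.
Total count |C(F_11)_aff| = 7.


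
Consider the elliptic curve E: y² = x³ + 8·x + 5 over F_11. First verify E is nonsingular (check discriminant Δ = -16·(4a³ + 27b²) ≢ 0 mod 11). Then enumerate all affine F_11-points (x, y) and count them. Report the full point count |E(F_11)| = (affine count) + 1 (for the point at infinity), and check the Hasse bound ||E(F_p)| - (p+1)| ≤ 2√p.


Affine points = {(0, 4), (0, 7), (1, 5), (1, 6), (3, 1), (3, 10), (5, 4), (5, 7), (6, 4), (6, 7), (8, 3), (8, 8), (9, 5), (9, 6)}; affine count = 14; |E(F_11)| = 15.

Discriminant check: Δ ∝ 4a³ + 27b² = 4·8³ + 27·5² = 4·512 + 27·25 ≡ 6 (mod 11). Nonzero ⇒ E is nonsingular.
For each x ∈ F_11, compute rhs = x³ + 8·x + 5 mod 11, then count y ∈ F_11 with y² ≡ rhs.
  x = 0: rhs = 5, matching y values: 4, 7 (2 points).
  x = 1: rhs = 3, matching y values: 5, 6 (2 points).
  x = 2: rhs = 7, matching y values: none (0 points).
  x = 3: rhs = 1, matching y values: 1, 10 (2 points).
  x = 4: rhs = 2, matching y values: none (0 points).
  x = 5: rhs = 5, matching y values: 4, 7 (2 points).
  x = 6: rhs = 5, matching y values: 4, 7 (2 points).
  x = 7: rhs = 8, matching y values: none (0 points).
  x = 8: rhs = 9, matching y values: 3, 8 (2 points).
  x = 9: rhs = 3, matching y values: 5, 6 (2 points).
  x = 10: rhs = 7, matching y values: none (0 points).
Total affine count: 14.
Full point count |E(F_11)| = 14 + 1 = 15.
Hasse bound: |15 − (11+1)| = |3| = 3 ≤ 2√11 ≈ 6.6332 ✓.


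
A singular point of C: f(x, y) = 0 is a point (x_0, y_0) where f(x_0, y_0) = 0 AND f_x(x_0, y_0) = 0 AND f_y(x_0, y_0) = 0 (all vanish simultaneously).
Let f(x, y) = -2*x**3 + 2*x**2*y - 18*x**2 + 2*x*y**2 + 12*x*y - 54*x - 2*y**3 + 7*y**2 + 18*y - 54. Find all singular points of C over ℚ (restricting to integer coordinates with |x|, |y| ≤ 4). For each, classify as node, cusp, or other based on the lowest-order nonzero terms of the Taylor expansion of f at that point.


Singular points: {(-3, 0)}; classification: cusp.

Compute partial derivatives:
  f_x = -6*x**2 + 4*x*y - 36*x + 2*y**2 + 12*y - 54.
  f_y = 2*x**2 + 4*x*y + 12*x - 6*y**2 + 14*y + 18.
Scan x_0 ∈ {−4, ..., 4}. For each x_0, f_y(x_0, y) is a polynomial in y; find its integer roots y ∈ {−4, ..., 4}, then test f_x and f at those candidates.
  x = -4: f_y(-4, y) = -6*y**2 - 2*y + 2; no integer root y with |y| ≤ 4.
  x = -3: f_y(-3, y) = -6*y**2 + 2*y; vanishes at y ∈ {0}. (-3, 0): f_x = 0, f = 0 — SINGULAR.
  x = -2: f_y(-2, y) = -6*y**2 + 6*y + 2; no integer root y with |y| ≤ 4.
  x = -1: f_y(-1, y) = -6*y**2 + 10*y + 8; no integer root y with |y| ≤ 4.
  x = 0: f_y(0, y) = -6*y**2 + 14*y + 18; no integer root y with |y| ≤ 4.
  x = 1: f_y(1, y) = -6*y**2 + 18*y + 32; no integer root y with |y| ≤ 4.
  x = 2: f_y(2, y) = -6*y**2 + 22*y + 50; no integer root y with |y| ≤ 4.
  x = 3: f_y(3, y) = -6*y**2 + 26*y + 72; no integer root y with |y| ≤ 4.
  x = 4: f_y(4, y) = -6*y**2 + 30*y + 98; no integer root y with |y| ≤ 4.
Only singular point on the grid: (-3, 0).
Classify: substitute x = -3 + u, y = 0 + v and expand: f = -2*u**3 + 2*u**2*v + 2*u*v**2 - 2*v**3 + v**2.
No constant or linear terms (consistent with a singular point). Quadratic part: v**2. Cubic part: -2*u**3 + 2*u**2*v + 2*u*v**2 - 2*v**3.
The quadratic part v**2 is a perfect square, so there is a single (double) tangent line v = 0, i.e. y = 0. Restricting the cubic part to that line (v = 0) leaves -2*u**3 ≠ 0, so f is not divisible by v and the branch is v² ≈ 2*u**3 to lowest order — this is a cusp.
Classification: cusp.


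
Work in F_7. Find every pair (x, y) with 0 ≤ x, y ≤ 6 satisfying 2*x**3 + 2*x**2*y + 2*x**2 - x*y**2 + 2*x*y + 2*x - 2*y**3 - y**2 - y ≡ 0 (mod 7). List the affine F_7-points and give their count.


Affine F_7-points: {(0, 0), (0, 5), (2, 0), (4, 0), (4, 2), (4, 6), (5, 4)}; count = 7.

For each of the 49 pairs (x, y) ∈ F_7², evaluate f(x, y) mod 7. Record the zeros.
  x = 0: [0↦0, 1↦3, 2↦6, 3↦4, 4↦6, 5↦0, 6↦2]  zeros at y ∈ {0, 5}
  x = 1: [0↦6, 1↦5, 2↦2, 3↦6, 4↦5, 5↦1, 6↦3]  zeros at y ∈ ∅
  x = 2: [0↦0, 1↦6, 2↦1, 3↦1, 4↦1, 5↦3, 6↦2]  zeros at y ∈ {0}
  x = 3: [0↦1, 1↦4, 2↦1, 3↦1, 4↦6, 5↦4, 6↦4]  zeros at y ∈ ∅
  x = 4: [0↦0, 1↦4, 2↦0, 3↦4, 4↦4, 5↦2, 6↦0]  zeros at y ∈ {0, 2, 6}
  x = 5: [0↦2, 1↦4, 2↦3, 3↦1, 4↦0, 5↦2, 6↦2]  zeros at y ∈ {4}
  x = 6: [0↦5, 1↦2, 2↦1, 3↦4, 4↦6, 5↦2, 6↦1]  zeros at y ∈ ∅
Collecting zeros: affine points = {(0, 0), (0, 5), (2, 0), (4, 0), (4, 2), (4, 6), (5, 4)}.
Total count |C(F_7)_aff| = 7.


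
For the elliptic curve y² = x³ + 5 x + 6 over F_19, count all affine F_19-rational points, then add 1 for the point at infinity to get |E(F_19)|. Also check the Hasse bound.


Affine points = {(0, 5), (0, 14), (2, 9), (2, 10), (5, 2), (5, 17), (6, 9), (6, 10), (7, 2), (7, 17), (8, 8), (8, 11), (9, 1), (9, 18), (10, 7), (10, 12), (11, 9), (11, 10), (13, 8), (13, 11), (15, 6), (15, 13), (17, 8), (17, 11), (18, 0)}; affine count = 25; |E(F_19)| = 26.

Discriminant check: Δ ∝ 4a³ + 27b² = 4·5³ + 27·6² = 4·125 + 27·36 ≡ 9 (mod 19). Nonzero ⇒ E is nonsingular.
For each x ∈ F_19, compute rhs = x³ + 5·x + 6 mod 19, then count y ∈ F_19 with y² ≡ rhs.
  x = 0: rhs = 6, matching y values: 5, 14 (2 points).
  x = 1: rhs = 12, matching y values: none (0 points).
  x = 2: rhs = 5, matching y values: 9, 10 (2 points).
  x = 3: rhs = 10, matching y values: none (0 points).
  x = 4: rhs = 14, matching y values: none (0 points).
  x = 5: rhs = 4, matching y values: 2, 17 (2 points).
  x = 6: rhs = 5, matching y values: 9, 10 (2 points).
  x = 7: rhs = 4, matching y values: 2, 17 (2 points).
  x = 8: rhs = 7, matching y values: 8, 11 (2 points).
  x = 9: rhs = 1, matching y values: 1, 18 (2 points).
  x = 10: rhs = 11, matching y values: 7, 12 (2 points).
  x = 11: rhs = 5, matching y values: 9, 10 (2 points).
  x = 12: rhs = 8, matching y values: none (0 points).
  x = 13: rhs = 7, matching y values: 8, 11 (2 points).
  x = 14: rhs = 8, matching y values: none (0 points).
  x = 15: rhs = 17, matching y values: 6, 13 (2 points).
  x = 16: rhs = 2, matching y values: none (0 points).
  x = 17: rhs = 7, matching y values: 8, 11 (2 points).
  x = 18: rhs = 0, matching y values: 0 (1 points).
Total affine count: 25.
Full point count |E(F_19)| = 25 + 1 = 26.
Hasse bound: |26 − (19+1)| = |6| = 6 ≤ 2√19 ≈ 8.7178 ✓.


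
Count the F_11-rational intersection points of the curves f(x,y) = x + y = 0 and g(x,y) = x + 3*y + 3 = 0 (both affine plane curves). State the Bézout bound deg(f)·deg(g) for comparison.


Common zeros: {(7, 4)}; count = 1; Bézout bound = 1.

deg(f) = 1, deg(g) = 1, so Bézout bound = 1.
Scan x ∈ F_11. For each x, list the y ∈ F_11 with f(x, y) ≡ 0 and those with g(x, y) ≡ 0 (mod 11); the common zeros in that column are the intersection.
  x = 0: f ≡ 0 at y ∈ {0}; g ≡ 0 at y ∈ {10}; common: ∅.
  x = 1: f ≡ 0 at y ∈ {10}; g ≡ 0 at y ∈ {6}; common: ∅.
  x = 2: f ≡ 0 at y ∈ {9}; g ≡ 0 at y ∈ {2}; common: ∅.
  x = 3: f ≡ 0 at y ∈ {8}; g ≡ 0 at y ∈ {9}; common: ∅.
  x = 4: f ≡ 0 at y ∈ {7}; g ≡ 0 at y ∈ {5}; common: ∅.
  x = 5: f ≡ 0 at y ∈ {6}; g ≡ 0 at y ∈ {1}; common: ∅.
  x = 6: f ≡ 0 at y ∈ {5}; g ≡ 0 at y ∈ {8}; common: ∅.
  x = 7: f ≡ 0 at y ∈ {4}; g ≡ 0 at y ∈ {4}; common: {4}.
  x = 8: f ≡ 0 at y ∈ {3}; g ≡ 0 at y ∈ {0}; common: ∅.
  x = 9: f ≡ 0 at y ∈ {2}; g ≡ 0 at y ∈ {7}; common: ∅.
  x = 10: f ≡ 0 at y ∈ {1}; g ≡ 0 at y ∈ {3}; common: ∅.
Collecting: common zeros = {(7, 4)}, so the count is 1.
Comparison with the Bézout bound: 1 ≤ 1 = deg(f)·deg(g), as expected for curves with no common component (the bound is attained).


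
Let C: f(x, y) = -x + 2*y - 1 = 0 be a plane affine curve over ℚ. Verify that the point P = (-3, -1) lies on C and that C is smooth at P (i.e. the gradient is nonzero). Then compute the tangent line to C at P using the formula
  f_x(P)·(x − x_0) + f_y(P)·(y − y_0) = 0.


Tangent line at P: -x + 2*y - 1 = 0.

Step 1: f(-3, -1) = 0, so P lies on C.
Step 2: partial derivatives
  f_x(x, y) = -1, f_y(x, y) = 2.
  f_x(P) = -1, f_y(P) = 2 (gradient nonzero, so P is smooth).
Step 3: tangent line at P: -1·(x − -3) + 2·(y − -1) = 0.
Expanding: -x + 2*y - 1 = 0.


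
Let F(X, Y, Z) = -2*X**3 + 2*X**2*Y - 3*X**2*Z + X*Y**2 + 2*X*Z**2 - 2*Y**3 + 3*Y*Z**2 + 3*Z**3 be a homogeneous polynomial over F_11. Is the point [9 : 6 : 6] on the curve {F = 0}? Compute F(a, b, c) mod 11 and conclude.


F(9,6,6) ≡ 2 (mod 11); P is NOT on the curve.

Evaluate F(9, 6, 6) term-by-term (mod 11).
  -2*X**3 ↦ -2·729·1·1 = -1458
  2*X**2*Y ↦ 2·81·6·1 = 972
  -3*X**2*Z ↦ -3·81·1·6 = -1458
  X*Y**2 ↦ 1·9·36·1 = 324
  2*X*Z**2 ↦ 2·9·1·36 = 648
  -2*Y**3 ↦ -2·1·216·1 = -432
  3*Y*Z**2 ↦ 3·1·6·36 = 648
  3*Z**3 ↦ 3·1·1·216 = 648
Sum: F(9, 6, 6) = (-1458) + (972) + (-1458) + (324) + (648) + (-432) + (648) + (648) = -108.
Reducing mod 11: -108 ≡ 2 (mod 11).
Since F(a, b, c) ≡ 2 ≠ 0 (mod 11), P does NOT lie on the curve.


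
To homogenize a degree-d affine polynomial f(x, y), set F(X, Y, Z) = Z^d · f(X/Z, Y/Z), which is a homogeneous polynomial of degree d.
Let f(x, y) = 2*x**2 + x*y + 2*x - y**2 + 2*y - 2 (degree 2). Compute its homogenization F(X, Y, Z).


F(X, Y, Z) = 2*X**2 + X*Y + 2*X*Z - Y**2 + 2*Y*Z - 2*Z**2

deg(f) = 2.
Substitute x = X/Z, y = Y/Z into f, then multiply by Z^2.
  monomial 2·x^2·y^0 ↦ 2·X^2·Y^0·Z^0.
  monomial 1·x^1·y^1 ↦ 1·X^1·Y^1·Z^0.
  monomial 2·x^1·y^0 ↦ 2·X^1·Y^0·Z^1.
  monomial -1·x^0·y^2 ↦ -1·X^0·Y^2·Z^0.
  monomial 2·x^0·y^1 ↦ 2·X^0·Y^1·Z^1.
  monomial -2·x^0·y^0 ↦ -2·X^0·Y^0·Z^2.
Collecting: F(X, Y, Z) = 2*X**2 + X*Y + 2*X*Z - Y**2 + 2*Y*Z - 2*Z**2.


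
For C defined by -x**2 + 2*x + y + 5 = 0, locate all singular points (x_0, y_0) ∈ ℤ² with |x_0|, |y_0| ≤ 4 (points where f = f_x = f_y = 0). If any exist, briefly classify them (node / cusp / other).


No singular points in the scanned grid; C is smooth there.

Compute partial derivatives:
  f_x = 2 - 2*x.
  f_y = 1.
f_y = 1 is a nonzero constant, so f_y never vanishes: no point (x, y) can satisfy f = f_x = f_y = 0. In particular no (x, y) ∈ {−4, ..., 4}² is singular; the curve is smooth.


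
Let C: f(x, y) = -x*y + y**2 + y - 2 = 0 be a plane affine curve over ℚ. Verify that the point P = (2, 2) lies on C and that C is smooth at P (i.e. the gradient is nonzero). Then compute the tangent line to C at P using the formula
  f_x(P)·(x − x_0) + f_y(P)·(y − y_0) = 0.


Tangent line at P: -2*x + 3*y - 2 = 0.

Step 1: f(2, 2) = 0, so P lies on C.
Step 2: partial derivatives
  f_x(x, y) = -y, f_y(x, y) = -x + 2*y + 1.
  f_x(P) = -2, f_y(P) = 3 (gradient nonzero, so P is smooth).
Step 3: tangent line at P: -2·(x − 2) + 3·(y − 2) = 0.
Expanding: -2*x + 3*y - 2 = 0.


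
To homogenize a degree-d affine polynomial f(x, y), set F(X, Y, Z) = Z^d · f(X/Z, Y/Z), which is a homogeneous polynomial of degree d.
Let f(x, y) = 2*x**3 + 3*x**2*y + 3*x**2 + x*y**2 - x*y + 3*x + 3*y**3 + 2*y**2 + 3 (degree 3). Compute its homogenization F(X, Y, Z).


F(X, Y, Z) = 2*X**3 + 3*X**2*Y + 3*X**2*Z + X*Y**2 - X*Y*Z + 3*X*Z**2 + 3*Y**3 + 2*Y**2*Z + 3*Z**3

deg(f) = 3.
Substitute x = X/Z, y = Y/Z into f, then multiply by Z^3.
  monomial 2·x^3·y^0 ↦ 2·X^3·Y^0·Z^0.
  monomial 3·x^2·y^1 ↦ 3·X^2·Y^1·Z^0.
  monomial 3·x^2·y^0 ↦ 3·X^2·Y^0·Z^1.
  monomial 1·x^1·y^2 ↦ 1·X^1·Y^2·Z^0.
  monomial -1·x^1·y^1 ↦ -1·X^1·Y^1·Z^1.
  monomial 3·x^1·y^0 ↦ 3·X^1·Y^0·Z^2.
  monomial 3·x^0·y^3 ↦ 3·X^0·Y^3·Z^0.
  monomial 2·x^0·y^2 ↦ 2·X^0·Y^2·Z^1.
  monomial 3·x^0·y^0 ↦ 3·X^0·Y^0·Z^3.
Collecting: F(X, Y, Z) = 2*X**3 + 3*X**2*Y + 3*X**2*Z + X*Y**2 - X*Y*Z + 3*X*Z**2 + 3*Y**3 + 2*Y**2*Z + 3*Z**3.
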